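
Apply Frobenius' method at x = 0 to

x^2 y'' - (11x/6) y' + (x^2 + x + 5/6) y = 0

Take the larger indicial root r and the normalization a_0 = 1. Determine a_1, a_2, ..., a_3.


Write in Frobenius form y'' + (p(x)/x) y' + (q(x)/x^2) y = 0:
  p(x) = -11/6,  q(x) = x^2 + x + 5/6.
Indicial equation: r(r-1) + (-11/6) r + (5/6) = 0 -> roots r_1 = 5/2, r_2 = 1/3.
Take r = r_1 = 5/2. Let y(x) = x^r sum_{n>=0} a_n x^n with a_0 = 1.
Substitute y = x^r sum a_n x^n and match x^{r+n}. The recurrence is
  D(n) a_n + 1 a_{n-1} + 1 a_{n-2} = 0,  where D(n) = (r+n)(r+n-1) + (-11/6)(r+n) + (5/6).
  a_n = [-1 a_{n-1} - 1 a_{n-2}] / D(n).
Since the indicial polynomial factors as (r - r_1)(r - r_2), D(n) = (r_1 + n - r_1)(r_1 + n - r_2) = n(n + 13/6).
Evaluating step by step (a_0 = 1):
  n = 1: D(1) = 1(1 + 13/6) = 19/6; numerator = -1(1) = -1; a_1 = (-1)/(19/6) = -6/19
  n = 2: D(2) = 2(2 + 13/6) = 25/3; numerator = -1(-6/19) - 1(1) = -13/19; a_2 = (-13/19)/(25/3) = -39/475
  n = 3: D(3) = 3(3 + 13/6) = 31/2; numerator = -1(-39/475) - 1(-6/19) = 189/475; a_3 = (189/475)/(31/2) = 378/14725

r = 5/2; a_0 = 1; a_1 = -6/19; a_2 = -39/475; a_3 = 378/14725


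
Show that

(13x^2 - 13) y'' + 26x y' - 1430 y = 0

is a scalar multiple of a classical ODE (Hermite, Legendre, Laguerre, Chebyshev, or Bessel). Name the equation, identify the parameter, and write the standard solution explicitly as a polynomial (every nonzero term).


All three coefficients share the factor -13; dividing through by -13 gives  (1 - x^2) y'' - 2x y' + 110 y = 0.
This matches the Legendre equation (1 - x^2) y'' - 2x y' + n(n+1) y = 0 (note the -2x y' term) with n(n+1) = 110, so n = 10; the polynomial solution is P_10(x).
With y = sum_k a_k x^k, matching x^k gives (k+2)(k+1) a_{k+2} = [k(k+1) - n(n+1)] a_k = (k - 10)(k + 11) a_k. The right side vanishes at k = 10, so the series with the parity of 10 terminates at degree 10.
Standard normalization (P_n(1) = 1): leading coefficient (2n)!/(2^n (n!)^2) = 2432902008176640000/(1024*13168189440000) = 46189/256, so a_10 = 46189/256. Work downward with a_k = (k+1)(k+2) a_{k+2} / ((k - 10)(k + 11)):
  a_8 = (9)(10)(46189/256) / ((8 - 10)(8 + 11)) = (2078505/128)/(-38) = -109395/256
  a_6 = (7)(8)(-109395/256) / ((6 - 10)(6 + 11)) = (-765765/32)/(-68) = 45045/128
  a_4 = (5)(6)(45045/128) / ((4 - 10)(4 + 11)) = (675675/64)/(-90) = -15015/128
  a_2 = (3)(4)(-15015/128) / ((2 - 10)(2 + 11)) = (-45045/32)/(-104) = 3465/256
  a_0 = (1)(2)(3465/256) / ((0 - 10)(0 + 11)) = (3465/128)/(-110) = -63/256
Hence P_10(x) = 46189 x^10/256 - 109395 x^8/256 + 45045 x^6/128 - 15015 x^4/128 + 3465 x^2/256 - 63/256.

P_10(x); series = 46189 x^10/256 - 109395 x^8/256 + 45045 x^6/128 - 15015 x^4/128 + 3465 x^2/256 - 63/256


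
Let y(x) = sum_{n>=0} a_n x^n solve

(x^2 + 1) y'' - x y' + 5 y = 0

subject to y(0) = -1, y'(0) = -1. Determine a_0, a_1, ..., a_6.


Ansatz: y(x) = sum_{n>=0} a_n x^n, so y'(x) = sum_{n>=1} n a_n x^(n-1) and y''(x) = sum_{n>=2} n(n-1) a_n x^(n-2).
Substitute into P(x) y'' + Q(x) y' + R(x) y = 0 with P(x) = x^2 + 1, Q(x) = -x, R(x) = 5, and match powers of x.
Initial conditions: a_0 = -1, a_1 = -1.
Setting the coefficient of each power of x to zero and solving order by order (substituting the coefficients already found):
  x^0: 2 a_2 + 5 a_0 = 0  ->  2 a_2 = -5 a_0 = 5  ->  a_2 = 5/2
  x^1: 6 a_3 + 4 a_1 = 0  ->  6 a_3 = -4 a_1 = 4  ->  a_3 = 2/3
  x^2: 12 a_4 + 5 a_2 = 0  ->  12 a_4 = -5 a_2 = -25/2  ->  a_4 = -25/24
  x^3: 20 a_5 + 8 a_3 = 0  ->  20 a_5 = -8 a_3 = -16/3  ->  a_5 = -4/15
  x^4: 30 a_6 + 13 a_4 = 0  ->  30 a_6 = -13 a_4 = 325/24  ->  a_6 = 65/144
Truncated series: y(x) = -1 - x + (5/2) x^2 + (2/3) x^3 - (25/24) x^4 - (4/15) x^5 + (65/144) x^6 + O(x^7).

a_0 = -1; a_1 = -1; a_2 = 5/2; a_3 = 2/3; a_4 = -25/24; a_5 = -4/15; a_6 = 65/144


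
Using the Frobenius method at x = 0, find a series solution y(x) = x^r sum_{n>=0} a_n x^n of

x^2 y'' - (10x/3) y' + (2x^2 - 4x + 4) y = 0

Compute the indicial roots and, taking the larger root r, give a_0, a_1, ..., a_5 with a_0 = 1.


Write in Frobenius form y'' + (p(x)/x) y' + (q(x)/x^2) y = 0:
  p(x) = -10/3,  q(x) = 2x^2 - 4x + 4.
Indicial equation: r(r-1) + (-10/3) r + (4) = 0 -> roots r_1 = 3, r_2 = 4/3.
Take r = r_1 = 3. Let y(x) = x^r sum_{n>=0} a_n x^n with a_0 = 1.
Substitute y = x^r sum a_n x^n and match x^{r+n}. The recurrence is
  D(n) a_n - 4 a_{n-1} + 2 a_{n-2} = 0,  where D(n) = (r+n)(r+n-1) + (-10/3)(r+n) + (4).
  a_n = [4 a_{n-1} - 2 a_{n-2}] / D(n).
Since the indicial polynomial factors as (r - r_1)(r - r_2), D(n) = (r_1 + n - r_1)(r_1 + n - r_2) = n(n + 5/3).
Evaluating step by step (a_0 = 1):
  n = 1: D(1) = 1(1 + 5/3) = 8/3; numerator = 4(1) = 4; a_1 = (4)/(8/3) = 3/2
  n = 2: D(2) = 2(2 + 5/3) = 22/3; numerator = 4(3/2) - 2(1) = 4; a_2 = (4)/(22/3) = 6/11
  n = 3: D(3) = 3(3 + 5/3) = 14; numerator = 4(6/11) - 2(3/2) = -9/11; a_3 = (-9/11)/(14) = -9/154
  n = 4: D(4) = 4(4 + 5/3) = 68/3; numerator = 4(-9/154) - 2(6/11) = -102/77; a_4 = (-102/77)/(68/3) = -9/154
  n = 5: D(5) = 5(5 + 5/3) = 100/3; numerator = 4(-9/154) - 2(-9/154) = -9/77; a_5 = (-9/77)/(100/3) = -27/7700

r = 3; a_0 = 1; a_1 = 3/2; a_2 = 6/11; a_3 = -9/154; a_4 = -9/154; a_5 = -27/7700


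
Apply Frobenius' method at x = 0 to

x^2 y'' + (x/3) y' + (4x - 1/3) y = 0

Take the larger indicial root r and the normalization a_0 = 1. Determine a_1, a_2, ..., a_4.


Write in Frobenius form y'' + (p(x)/x) y' + (q(x)/x^2) y = 0:
  p(x) = 1/3,  q(x) = 4x - 1/3.
Indicial equation: r(r-1) + (1/3) r + (-1/3) = 0 -> roots r_1 = 1, r_2 = -1/3.
Take r = r_1 = 1. Let y(x) = x^r sum_{n>=0} a_n x^n with a_0 = 1.
Substitute y = x^r sum a_n x^n and match x^{r+n}. The recurrence is
  D(n) a_n + 4 a_{n-1} = 0,  where D(n) = (r+n)(r+n-1) + (1/3)(r+n) + (-1/3).
  a_n = -4 / D(n) * a_{n-1}.
Since the indicial polynomial factors as (r - r_1)(r - r_2), D(n) = (r_1 + n - r_1)(r_1 + n - r_2) = n(n + 4/3).
Evaluating step by step (a_0 = 1):
  n = 1: D(1) = 1(1 + 4/3) = 7/3; numerator = -4(1) = -4; a_1 = (-4)/(7/3) = -12/7
  n = 2: D(2) = 2(2 + 4/3) = 20/3; numerator = -4(-12/7) = 48/7; a_2 = (48/7)/(20/3) = 36/35
  n = 3: D(3) = 3(3 + 4/3) = 13; numerator = -4(36/35) = -144/35; a_3 = (-144/35)/(13) = -144/455
  n = 4: D(4) = 4(4 + 4/3) = 64/3; numerator = -4(-144/455) = 576/455; a_4 = (576/455)/(64/3) = 27/455

r = 1; a_0 = 1; a_1 = -12/7; a_2 = 36/35; a_3 = -144/455; a_4 = 27/455


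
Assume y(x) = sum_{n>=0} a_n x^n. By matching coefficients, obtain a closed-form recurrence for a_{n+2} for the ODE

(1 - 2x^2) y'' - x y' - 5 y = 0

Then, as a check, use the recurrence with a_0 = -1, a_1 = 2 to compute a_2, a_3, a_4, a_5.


Substitute y = sum_n a_n x^n.
(1 - 2 x^2) y'' contributes (n+2)(n+1) a_{n+2} - 2 n(n-1) a_n at x^n.
-x y'(x) contributes -n a_n at x^n.
-5 y(x) contributes -5 a_n at x^n.
Matching x^n: (n+2)(n+1) a_{n+2} + (-2 n(n-1) - n - 5) a_n = 0.
Thus a_{n+2} = (2 n(n-1) + n + 5) / ((n+1)(n+2)) * a_n.

Check with a_0 = -1, a_1 = 2 (apply the recurrence for n = 0, 1, 2, 3): a_0 = -1, a_1 = 2, a_2 = -5/2, a_3 = 2, a_4 = -55/24, a_5 = 2.

a_(n+2) = (2 n(n-1) + n + 5) / ((n+1)(n+2)) * a_n; check: a_0 = -1, a_1 = 2, a_2 = -5/2, a_3 = 2, a_4 = -55/24, a_5 = 2


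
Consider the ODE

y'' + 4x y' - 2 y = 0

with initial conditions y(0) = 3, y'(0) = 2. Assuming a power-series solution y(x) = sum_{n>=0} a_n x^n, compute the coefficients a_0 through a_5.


Ansatz: y(x) = sum_{n>=0} a_n x^n, so y'(x) = sum_{n>=1} n a_n x^(n-1) and y''(x) = sum_{n>=2} n(n-1) a_n x^(n-2).
Substitute into P(x) y'' + Q(x) y' + R(x) y = 0 with P(x) = 1, Q(x) = 4x, R(x) = -2, and match powers of x.
Initial conditions: a_0 = 3, a_1 = 2.
Setting the coefficient of each power of x to zero and solving order by order (substituting the coefficients already found):
  x^0: 2 a_2 - 2 a_0 = 0  ->  2 a_2 = 2 a_0 = 6  ->  a_2 = 3
  x^1: 6 a_3 + 2 a_1 = 0  ->  6 a_3 = -2 a_1 = -4  ->  a_3 = -2/3
  x^2: 12 a_4 + 6 a_2 = 0  ->  12 a_4 = -6 a_2 = -18  ->  a_4 = -3/2
  x^3: 20 a_5 + 10 a_3 = 0  ->  20 a_5 = -10 a_3 = 20/3  ->  a_5 = 1/3
Truncated series: y(x) = 3 + 2 x + 3 x^2 - (2/3) x^3 - (3/2) x^4 + (1/3) x^5 + O(x^6).

a_0 = 3; a_1 = 2; a_2 = 3; a_3 = -2/3; a_4 = -3/2; a_5 = 1/3


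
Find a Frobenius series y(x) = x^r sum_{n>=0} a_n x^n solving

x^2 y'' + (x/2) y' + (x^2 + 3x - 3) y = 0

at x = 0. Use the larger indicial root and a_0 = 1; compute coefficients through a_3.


Write in Frobenius form y'' + (p(x)/x) y' + (q(x)/x^2) y = 0:
  p(x) = 1/2,  q(x) = x^2 + 3x - 3.
Indicial equation: r(r-1) + (1/2) r + (-3) = 0 -> roots r_1 = 2, r_2 = -3/2.
Take r = r_1 = 2. Let y(x) = x^r sum_{n>=0} a_n x^n with a_0 = 1.
Substitute y = x^r sum a_n x^n and match x^{r+n}. The recurrence is
  D(n) a_n + 3 a_{n-1} + 1 a_{n-2} = 0,  where D(n) = (r+n)(r+n-1) + (1/2)(r+n) + (-3).
  a_n = [-3 a_{n-1} - 1 a_{n-2}] / D(n).
Since the indicial polynomial factors as (r - r_1)(r - r_2), D(n) = (r_1 + n - r_1)(r_1 + n - r_2) = n(n + 7/2).
Evaluating step by step (a_0 = 1):
  n = 1: D(1) = 1(1 + 7/2) = 9/2; numerator = -3(1) = -3; a_1 = (-3)/(9/2) = -2/3
  n = 2: D(2) = 2(2 + 7/2) = 11; numerator = -3(-2/3) - 1(1) = 1; a_2 = (1)/(11) = 1/11
  n = 3: D(3) = 3(3 + 7/2) = 39/2; numerator = -3(1/11) - 1(-2/3) = 13/33; a_3 = (13/33)/(39/2) = 2/99

r = 2; a_0 = 1; a_1 = -2/3; a_2 = 1/11; a_3 = 2/99


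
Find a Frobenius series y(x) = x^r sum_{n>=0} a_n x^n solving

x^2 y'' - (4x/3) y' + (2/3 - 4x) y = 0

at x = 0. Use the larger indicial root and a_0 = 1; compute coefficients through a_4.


Write in Frobenius form y'' + (p(x)/x) y' + (q(x)/x^2) y = 0:
  p(x) = -4/3,  q(x) = 2/3 - 4x.
Indicial equation: r(r-1) + (-4/3) r + (2/3) = 0 -> roots r_1 = 2, r_2 = 1/3.
Take r = r_1 = 2. Let y(x) = x^r sum_{n>=0} a_n x^n with a_0 = 1.
Substitute y = x^r sum a_n x^n and match x^{r+n}. The recurrence is
  D(n) a_n - 4 a_{n-1} = 0,  where D(n) = (r+n)(r+n-1) + (-4/3)(r+n) + (2/3).
  a_n = 4 / D(n) * a_{n-1}.
Since the indicial polynomial factors as (r - r_1)(r - r_2), D(n) = (r_1 + n - r_1)(r_1 + n - r_2) = n(n + 5/3).
Evaluating step by step (a_0 = 1):
  n = 1: D(1) = 1(1 + 5/3) = 8/3; numerator = 4(1) = 4; a_1 = (4)/(8/3) = 3/2
  n = 2: D(2) = 2(2 + 5/3) = 22/3; numerator = 4(3/2) = 6; a_2 = (6)/(22/3) = 9/11
  n = 3: D(3) = 3(3 + 5/3) = 14; numerator = 4(9/11) = 36/11; a_3 = (36/11)/(14) = 18/77
  n = 4: D(4) = 4(4 + 5/3) = 68/3; numerator = 4(18/77) = 72/77; a_4 = (72/77)/(68/3) = 54/1309

r = 2; a_0 = 1; a_1 = 3/2; a_2 = 9/11; a_3 = 18/77; a_4 = 54/1309


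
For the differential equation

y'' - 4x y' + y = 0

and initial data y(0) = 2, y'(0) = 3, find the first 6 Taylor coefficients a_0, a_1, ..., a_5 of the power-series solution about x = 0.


Ansatz: y(x) = sum_{n>=0} a_n x^n, so y'(x) = sum_{n>=1} n a_n x^(n-1) and y''(x) = sum_{n>=2} n(n-1) a_n x^(n-2).
Substitute into P(x) y'' + Q(x) y' + R(x) y = 0 with P(x) = 1, Q(x) = -4x, R(x) = 1, and match powers of x.
Initial conditions: a_0 = 2, a_1 = 3.
Setting the coefficient of each power of x to zero and solving order by order (substituting the coefficients already found):
  x^0: 2 a_2 + a_0 = 0  ->  2 a_2 = -a_0 = -2  ->  a_2 = -1
  x^1: 6 a_3 - 3 a_1 = 0  ->  6 a_3 = 3 a_1 = 9  ->  a_3 = 3/2
  x^2: 12 a_4 - 7 a_2 = 0  ->  12 a_4 = 7 a_2 = -7  ->  a_4 = -7/12
  x^3: 20 a_5 - 11 a_3 = 0  ->  20 a_5 = 11 a_3 = 33/2  ->  a_5 = 33/40
Truncated series: y(x) = 2 + 3 x - x^2 + (3/2) x^3 - (7/12) x^4 + (33/40) x^5 + O(x^6).

a_0 = 2; a_1 = 3; a_2 = -1; a_3 = 3/2; a_4 = -7/12; a_5 = 33/40


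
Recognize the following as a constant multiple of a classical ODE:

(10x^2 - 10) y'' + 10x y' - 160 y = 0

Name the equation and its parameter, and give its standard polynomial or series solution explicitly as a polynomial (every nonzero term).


All three coefficients share the factor -10; dividing through by -10 gives  (1 - x^2) y'' - x y' + 16 y = 0.
This matches the Chebyshev equation (1 - x^2) y'' - x y' + n^2 y = 0 (note the -x y' term, not -2x y') with n^2 = 16, so n = 4; the polynomial solution is T_4(x).
With y = sum_k a_k x^k, matching x^k gives (k+2)(k+1) a_{k+2} = (k^2 - n^2) a_k = (k - 4)(k + 4) a_k. The right side vanishes at k = 4, so the series with the parity of 4 terminates at degree 4.
Standard normalization: leading coefficient of T_n is 2^(n-1), so a_4 = 2^3 = 8. Work downward with a_k = (k+1)(k+2) a_{k+2} / ((k - 4)(k + 4)):
  a_2 = (3)(4)(8) / ((2 - 4)(2 + 4)) = 96/(-12) = -8
  a_0 = (1)(2)(-8) / ((0 - 4)(0 + 4)) = -16/(-16) = 1
Hence T_4(x) = 8 x^4 - 8 x^2 + 1.

T_4(x); series = 8 x^4 - 8 x^2 + 1


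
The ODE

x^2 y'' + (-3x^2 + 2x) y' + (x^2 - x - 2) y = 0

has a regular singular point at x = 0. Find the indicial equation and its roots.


Divide by x^2 to reach normal form y'' + P_1(x) y' + P_2(x) y = 0 with P_1(x) = -3 + 2/x and P_2(x) = 1 - 1/x - 2/x^2.
x = 0 is a singular point because the y'-coefficient -3 + 2/x has a pole at x = 0 and the y-coefficient 1 - 1/x - 2/x^2 has a pole at x = 0.
It is a regular singular point because x P_1(x) = p(x) = 2 - 3x and x^2 P_2(x) = q(x) = x^2 - x - 2 are polynomials, hence analytic at x = 0.
p(0) = 2,  q(0) = -2.
Indicial equation: r(r-1) + p(0) r + q(0) = 0, i.e. r^2 + (p(0) - 1) r + q(0) = 0, i.e. r^2 + 1 r - 2 = 0.
Discriminant: (1)^2 - 4(-2) = 9, so r = (-1 ± 3)/2.
Solving: r_1 = 1, r_2 = -2.

indicial: r^2 + 1 r - 2 = 0; roots r_1 = 1, r_2 = -2


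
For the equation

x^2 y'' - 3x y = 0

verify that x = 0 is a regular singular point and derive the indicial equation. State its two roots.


Divide by x^2 to reach normal form y'' + P_1(x) y' + P_2(x) y = 0 with P_1(x) = 0 and P_2(x) = -3/x.
x = 0 is a singular point because the y-coefficient -3/x has a pole at x = 0.
It is a regular singular point because x P_1(x) = p(x) = 0 and x^2 P_2(x) = q(x) = -3x are polynomials, hence analytic at x = 0.
p(0) = 0,  q(0) = 0.
Indicial equation: r(r-1) + p(0) r + q(0) = 0, i.e. r^2 + (p(0) - 1) r + q(0) = 0, i.e. r^2 - 1 r = 0.
Discriminant: (-1)^2 - 4(0) = 1, so r = (1 ± 1)/2.
Solving: r_1 = 1, r_2 = 0.

indicial: r^2 - 1 r = 0; roots r_1 = 1, r_2 = 0


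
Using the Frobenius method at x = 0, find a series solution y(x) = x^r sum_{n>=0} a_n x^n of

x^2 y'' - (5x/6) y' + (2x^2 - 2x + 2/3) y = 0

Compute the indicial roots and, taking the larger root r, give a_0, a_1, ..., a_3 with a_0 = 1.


Write in Frobenius form y'' + (p(x)/x) y' + (q(x)/x^2) y = 0:
  p(x) = -5/6,  q(x) = 2x^2 - 2x + 2/3.
Indicial equation: r(r-1) + (-5/6) r + (2/3) = 0 -> roots r_1 = 4/3, r_2 = 1/2.
Take r = r_1 = 4/3. Let y(x) = x^r sum_{n>=0} a_n x^n with a_0 = 1.
Substitute y = x^r sum a_n x^n and match x^{r+n}. The recurrence is
  D(n) a_n - 2 a_{n-1} + 2 a_{n-2} = 0,  where D(n) = (r+n)(r+n-1) + (-5/6)(r+n) + (2/3).
  a_n = [2 a_{n-1} - 2 a_{n-2}] / D(n).
Since the indicial polynomial factors as (r - r_1)(r - r_2), D(n) = (r_1 + n - r_1)(r_1 + n - r_2) = n(n + 5/6).
Evaluating step by step (a_0 = 1):
  n = 1: D(1) = 1(1 + 5/6) = 11/6; numerator = 2(1) = 2; a_1 = (2)/(11/6) = 12/11
  n = 2: D(2) = 2(2 + 5/6) = 17/3; numerator = 2(12/11) - 2(1) = 2/11; a_2 = (2/11)/(17/3) = 6/187
  n = 3: D(3) = 3(3 + 5/6) = 23/2; numerator = 2(6/187) - 2(12/11) = -36/17; a_3 = (-36/17)/(23/2) = -72/391

r = 4/3; a_0 = 1; a_1 = 12/11; a_2 = 6/187; a_3 = -72/391


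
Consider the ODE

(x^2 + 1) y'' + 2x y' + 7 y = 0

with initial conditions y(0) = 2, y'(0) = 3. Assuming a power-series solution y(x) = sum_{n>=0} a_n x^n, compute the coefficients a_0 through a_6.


Ansatz: y(x) = sum_{n>=0} a_n x^n, so y'(x) = sum_{n>=1} n a_n x^(n-1) and y''(x) = sum_{n>=2} n(n-1) a_n x^(n-2).
Substitute into P(x) y'' + Q(x) y' + R(x) y = 0 with P(x) = x^2 + 1, Q(x) = 2x, R(x) = 7, and match powers of x.
Initial conditions: a_0 = 2, a_1 = 3.
Setting the coefficient of each power of x to zero and solving order by order (substituting the coefficients already found):
  x^0: 2 a_2 + 7 a_0 = 0  ->  2 a_2 = -7 a_0 = -14  ->  a_2 = -7
  x^1: 6 a_3 + 9 a_1 = 0  ->  6 a_3 = -9 a_1 = -27  ->  a_3 = -9/2
  x^2: 12 a_4 + 13 a_2 = 0  ->  12 a_4 = -13 a_2 = 91  ->  a_4 = 91/12
  x^3: 20 a_5 + 19 a_3 = 0  ->  20 a_5 = -19 a_3 = 171/2  ->  a_5 = 171/40
  x^4: 30 a_6 + 27 a_4 = 0  ->  30 a_6 = -27 a_4 = -819/4  ->  a_6 = -273/40
Truncated series: y(x) = 2 + 3 x - 7 x^2 - (9/2) x^3 + (91/12) x^4 + (171/40) x^5 - (273/40) x^6 + O(x^7).

a_0 = 2; a_1 = 3; a_2 = -7; a_3 = -9/2; a_4 = 91/12; a_5 = 171/40; a_6 = -273/40


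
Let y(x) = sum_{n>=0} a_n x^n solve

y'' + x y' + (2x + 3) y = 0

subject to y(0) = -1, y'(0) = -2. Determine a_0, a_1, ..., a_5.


Ansatz: y(x) = sum_{n>=0} a_n x^n, so y'(x) = sum_{n>=1} n a_n x^(n-1) and y''(x) = sum_{n>=2} n(n-1) a_n x^(n-2).
Substitute into P(x) y'' + Q(x) y' + R(x) y = 0 with P(x) = 1, Q(x) = x, R(x) = 2x + 3, and match powers of x.
Initial conditions: a_0 = -1, a_1 = -2.
Setting the coefficient of each power of x to zero and solving order by order (substituting the coefficients already found):
  x^0: 2 a_2 + 3 a_0 = 0  ->  2 a_2 = -3 a_0 = 3  ->  a_2 = 3/2
  x^1: 6 a_3 + 4 a_1 + 2 a_0 = 0  ->  6 a_3 = -4 a_1 - 2 a_0 = 10  ->  a_3 = 5/3
  x^2: 12 a_4 + 5 a_2 + 2 a_1 = 0  ->  12 a_4 = -5 a_2 - 2 a_1 = -7/2  ->  a_4 = -7/24
  x^3: 20 a_5 + 6 a_3 + 2 a_2 = 0  ->  20 a_5 = -6 a_3 - 2 a_2 = -13  ->  a_5 = -13/20
Truncated series: y(x) = -1 - 2 x + (3/2) x^2 + (5/3) x^3 - (7/24) x^4 - (13/20) x^5 + O(x^6).

a_0 = -1; a_1 = -2; a_2 = 3/2; a_3 = 5/3; a_4 = -7/24; a_5 = -13/20


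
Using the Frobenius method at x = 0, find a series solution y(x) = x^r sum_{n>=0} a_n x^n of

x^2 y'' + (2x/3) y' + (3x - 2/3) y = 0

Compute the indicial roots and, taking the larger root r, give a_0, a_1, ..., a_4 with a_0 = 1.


Write in Frobenius form y'' + (p(x)/x) y' + (q(x)/x^2) y = 0:
  p(x) = 2/3,  q(x) = 3x - 2/3.
Indicial equation: r(r-1) + (2/3) r + (-2/3) = 0 -> roots r_1 = 1, r_2 = -2/3.
Take r = r_1 = 1. Let y(x) = x^r sum_{n>=0} a_n x^n with a_0 = 1.
Substitute y = x^r sum a_n x^n and match x^{r+n}. The recurrence is
  D(n) a_n + 3 a_{n-1} = 0,  where D(n) = (r+n)(r+n-1) + (2/3)(r+n) + (-2/3).
  a_n = -3 / D(n) * a_{n-1}.
Since the indicial polynomial factors as (r - r_1)(r - r_2), D(n) = (r_1 + n - r_1)(r_1 + n - r_2) = n(n + 5/3).
Evaluating step by step (a_0 = 1):
  n = 1: D(1) = 1(1 + 5/3) = 8/3; numerator = -3(1) = -3; a_1 = (-3)/(8/3) = -9/8
  n = 2: D(2) = 2(2 + 5/3) = 22/3; numerator = -3(-9/8) = 27/8; a_2 = (27/8)/(22/3) = 81/176
  n = 3: D(3) = 3(3 + 5/3) = 14; numerator = -3(81/176) = -243/176; a_3 = (-243/176)/(14) = -243/2464
  n = 4: D(4) = 4(4 + 5/3) = 68/3; numerator = -3(-243/2464) = 729/2464; a_4 = (729/2464)/(68/3) = 2187/167552

r = 1; a_0 = 1; a_1 = -9/8; a_2 = 81/176; a_3 = -243/2464; a_4 = 2187/167552


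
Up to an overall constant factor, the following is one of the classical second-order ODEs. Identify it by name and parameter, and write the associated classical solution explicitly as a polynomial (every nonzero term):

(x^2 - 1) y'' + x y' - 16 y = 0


All three coefficients share the factor -1; dividing through by -1 gives  (1 - x^2) y'' - x y' + 16 y = 0.
This matches the Chebyshev equation (1 - x^2) y'' - x y' + n^2 y = 0 (note the -x y' term, not -2x y') with n^2 = 16, so n = 4; the polynomial solution is T_4(x).
With y = sum_k a_k x^k, matching x^k gives (k+2)(k+1) a_{k+2} = (k^2 - n^2) a_k = (k - 4)(k + 4) a_k. The right side vanishes at k = 4, so the series with the parity of 4 terminates at degree 4.
Standard normalization: leading coefficient of T_n is 2^(n-1), so a_4 = 2^3 = 8. Work downward with a_k = (k+1)(k+2) a_{k+2} / ((k - 4)(k + 4)):
  a_2 = (3)(4)(8) / ((2 - 4)(2 + 4)) = 96/(-12) = -8
  a_0 = (1)(2)(-8) / ((0 - 4)(0 + 4)) = -16/(-16) = 1
Hence T_4(x) = 8 x^4 - 8 x^2 + 1.

T_4(x); series = 8 x^4 - 8 x^2 + 1


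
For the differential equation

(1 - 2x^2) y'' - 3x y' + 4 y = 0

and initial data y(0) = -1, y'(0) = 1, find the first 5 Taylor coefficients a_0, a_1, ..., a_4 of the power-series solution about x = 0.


Ansatz: y(x) = sum_{n>=0} a_n x^n, so y'(x) = sum_{n>=1} n a_n x^(n-1) and y''(x) = sum_{n>=2} n(n-1) a_n x^(n-2).
Substitute into P(x) y'' + Q(x) y' + R(x) y = 0 with P(x) = 1 - 2x^2, Q(x) = -3x, R(x) = 4, and match powers of x.
Initial conditions: a_0 = -1, a_1 = 1.
Setting the coefficient of each power of x to zero and solving order by order (substituting the coefficients already found):
  x^0: 2 a_2 + 4 a_0 = 0  ->  2 a_2 = -4 a_0 = 4  ->  a_2 = 2
  x^1: 6 a_3 + a_1 = 0  ->  6 a_3 = -a_1 = -1  ->  a_3 = -1/6
  x^2: 12 a_4 - 6 a_2 = 0  ->  12 a_4 = 6 a_2 = 12  ->  a_4 = 1
Truncated series: y(x) = -1 + x + 2 x^2 - (1/6) x^3 + x^4 + O(x^5).

a_0 = -1; a_1 = 1; a_2 = 2; a_3 = -1/6; a_4 = 1


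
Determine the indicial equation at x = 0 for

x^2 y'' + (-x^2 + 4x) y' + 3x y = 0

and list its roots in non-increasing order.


Divide by x^2 to reach normal form y'' + P_1(x) y' + P_2(x) y = 0 with P_1(x) = -1 + 4/x and P_2(x) = 3/x.
x = 0 is a singular point because the y'-coefficient -1 + 4/x has a pole at x = 0 and the y-coefficient 3/x has a pole at x = 0.
It is a regular singular point because x P_1(x) = p(x) = 4 - x and x^2 P_2(x) = q(x) = 3x are polynomials, hence analytic at x = 0.
p(0) = 4,  q(0) = 0.
Indicial equation: r(r-1) + p(0) r + q(0) = 0, i.e. r^2 + (p(0) - 1) r + q(0) = 0, i.e. r^2 + 3 r = 0.
Discriminant: (3)^2 - 4(0) = 9, so r = (-3 ± 3)/2.
Solving: r_1 = 0, r_2 = -3.

indicial: r^2 + 3 r = 0; roots r_1 = 0, r_2 = -3


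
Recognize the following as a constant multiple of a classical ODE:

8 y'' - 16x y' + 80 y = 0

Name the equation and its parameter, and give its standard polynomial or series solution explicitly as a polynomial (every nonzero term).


All three coefficients share the factor 8; dividing through by 8 gives  y'' - 2x y' + 10 y = 0.
This matches the Hermite equation y'' - 2x y' + 2n y = 0 with 2n = 10, so n = 5; the polynomial solution is H_5(x).
With y = sum_k a_k x^k, matching x^k gives (k+2)(k+1) a_{k+2} = 2(k - n) a_k = 2(k - 5) a_k. The right side vanishes at k = 5, so the series with the parity of 5 terminates at degree 5.
Standard normalization: leading coefficient of H_n is 2^n, so a_5 = 2^5 = 32. Work downward with a_k = (k+1)(k+2) a_{k+2} / (2(k - n)):
  a_3 = (4)(5)(32) / (2(3 - 5)) = 640/(-4) = -160
  a_1 = (2)(3)(-160) / (2(1 - 5)) = -960/(-8) = 120
Hence H_5(x) = 32 x^5 - 160 x^3 + 120 x.

H_5(x); series = 32 x^5 - 160 x^3 + 120 x


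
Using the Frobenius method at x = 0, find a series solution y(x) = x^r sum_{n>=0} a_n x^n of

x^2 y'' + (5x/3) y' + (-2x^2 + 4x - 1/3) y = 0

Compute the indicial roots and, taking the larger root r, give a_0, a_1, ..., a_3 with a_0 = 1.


Write in Frobenius form y'' + (p(x)/x) y' + (q(x)/x^2) y = 0:
  p(x) = 5/3,  q(x) = -2x^2 + 4x - 1/3.
Indicial equation: r(r-1) + (5/3) r + (-1/3) = 0 -> roots r_1 = 1/3, r_2 = -1.
Take r = r_1 = 1/3. Let y(x) = x^r sum_{n>=0} a_n x^n with a_0 = 1.
Substitute y = x^r sum a_n x^n and match x^{r+n}. The recurrence is
  D(n) a_n + 4 a_{n-1} - 2 a_{n-2} = 0,  where D(n) = (r+n)(r+n-1) + (5/3)(r+n) + (-1/3).
  a_n = [-4 a_{n-1} + 2 a_{n-2}] / D(n).
Since the indicial polynomial factors as (r - r_1)(r - r_2), D(n) = (r_1 + n - r_1)(r_1 + n - r_2) = n(n + 4/3).
Evaluating step by step (a_0 = 1):
  n = 1: D(1) = 1(1 + 4/3) = 7/3; numerator = -4(1) = -4; a_1 = (-4)/(7/3) = -12/7
  n = 2: D(2) = 2(2 + 4/3) = 20/3; numerator = -4(-12/7) + 2(1) = 62/7; a_2 = (62/7)/(20/3) = 93/70
  n = 3: D(3) = 3(3 + 4/3) = 13; numerator = -4(93/70) + 2(-12/7) = -306/35; a_3 = (-306/35)/(13) = -306/455

r = 1/3; a_0 = 1; a_1 = -12/7; a_2 = 93/70; a_3 = -306/455


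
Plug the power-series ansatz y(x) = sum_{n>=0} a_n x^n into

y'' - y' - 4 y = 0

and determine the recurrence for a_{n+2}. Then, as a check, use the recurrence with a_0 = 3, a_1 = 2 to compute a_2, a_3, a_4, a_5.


Substitute y = sum_n a_n x^n.
y''(x) has coefficient (n+2)(n+1) a_{n+2} at x^n;
-y'(x) has coefficient -(n+1) a_{n+1} at x^n;
-4 y(x) has coefficient -4 a_n at x^n.
Matching x^n: (n+2)(n+1) a_{n+2} - (n+1) a_{n+1} - 4 a_n = 0.
Thus a_{n+2} = [(n+1) a_{n+1} + 4 a_n] / ((n+1)(n+2)).

Check with a_0 = 3, a_1 = 2 (apply the recurrence for n = 0, 1, 2, 3): a_0 = 3, a_1 = 2, a_2 = 7, a_3 = 11/3, a_4 = 13/4, a_5 = 83/60.

a_(n+2) = [(n+1) a_(n+1) + 4 a_n] / ((n+1)(n+2)); check: a_0 = 3, a_1 = 2, a_2 = 7, a_3 = 11/3, a_4 = 13/4, a_5 = 83/60


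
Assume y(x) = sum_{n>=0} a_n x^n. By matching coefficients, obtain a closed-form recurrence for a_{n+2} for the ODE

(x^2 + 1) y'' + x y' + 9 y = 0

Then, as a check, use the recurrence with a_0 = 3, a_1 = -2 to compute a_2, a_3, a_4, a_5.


Substitute y = sum_n a_n x^n.
(1 + 1 x^2) y'' contributes (n+2)(n+1) a_{n+2} + n(n-1) a_n at x^n.
x y'(x) contributes n a_n at x^n.
9 y(x) contributes 9 a_n at x^n.
Matching x^n: (n+2)(n+1) a_{n+2} + (n(n-1) + n + 9) a_n = 0.
Thus a_{n+2} = (-n(n-1) - n - 9) / ((n+1)(n+2)) * a_n.

Check with a_0 = 3, a_1 = -2 (apply the recurrence for n = 0, 1, 2, 3): a_0 = 3, a_1 = -2, a_2 = -27/2, a_3 = 10/3, a_4 = 117/8, a_5 = -3.

a_(n+2) = (-n(n-1) - n - 9) / ((n+1)(n+2)) * a_n; check: a_0 = 3, a_1 = -2, a_2 = -27/2, a_3 = 10/3, a_4 = 117/8, a_5 = -3


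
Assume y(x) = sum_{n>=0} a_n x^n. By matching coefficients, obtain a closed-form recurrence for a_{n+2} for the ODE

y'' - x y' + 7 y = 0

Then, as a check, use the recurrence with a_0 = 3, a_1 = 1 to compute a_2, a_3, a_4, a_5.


Substitute y = sum_n a_n x^n.
y''(x) has coefficient (n+2)(n+1) a_{n+2} at x^n;
-x y'(x) has coefficient -n a_n at x^n (shift);
7 y(x) has coefficient 7 a_n at x^n.
Matching x^n: (n+2)(n+1) a_{n+2} + (-n + 7) a_n = 0.
Thus a_{n+2} = (n - 7) / ((n+1)(n+2)) * a_n.

Check with a_0 = 3, a_1 = 1 (apply the recurrence for n = 0, 1, 2, 3): a_0 = 3, a_1 = 1, a_2 = -21/2, a_3 = -1, a_4 = 35/8, a_5 = 1/5.

a_(n+2) = (n - 7) / ((n+1)(n+2)) * a_n; check: a_0 = 3, a_1 = 1, a_2 = -21/2, a_3 = -1, a_4 = 35/8, a_5 = 1/5


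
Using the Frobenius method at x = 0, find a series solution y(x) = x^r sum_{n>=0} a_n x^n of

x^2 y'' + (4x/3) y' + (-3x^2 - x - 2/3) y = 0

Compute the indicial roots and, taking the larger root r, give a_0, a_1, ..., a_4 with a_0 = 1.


Write in Frobenius form y'' + (p(x)/x) y' + (q(x)/x^2) y = 0:
  p(x) = 4/3,  q(x) = -3x^2 - x - 2/3.
Indicial equation: r(r-1) + (4/3) r + (-2/3) = 0 -> roots r_1 = 2/3, r_2 = -1.
Take r = r_1 = 2/3. Let y(x) = x^r sum_{n>=0} a_n x^n with a_0 = 1.
Substitute y = x^r sum a_n x^n and match x^{r+n}. The recurrence is
  D(n) a_n - 1 a_{n-1} - 3 a_{n-2} = 0,  where D(n) = (r+n)(r+n-1) + (4/3)(r+n) + (-2/3).
  a_n = [1 a_{n-1} + 3 a_{n-2}] / D(n).
Since the indicial polynomial factors as (r - r_1)(r - r_2), D(n) = (r_1 + n - r_1)(r_1 + n - r_2) = n(n + 5/3).
Evaluating step by step (a_0 = 1):
  n = 1: D(1) = 1(1 + 5/3) = 8/3; numerator = 1(1) = 1; a_1 = (1)/(8/3) = 3/8
  n = 2: D(2) = 2(2 + 5/3) = 22/3; numerator = 1(3/8) + 3(1) = 27/8; a_2 = (27/8)/(22/3) = 81/176
  n = 3: D(3) = 3(3 + 5/3) = 14; numerator = 1(81/176) + 3(3/8) = 279/176; a_3 = (279/176)/(14) = 279/2464
  n = 4: D(4) = 4(4 + 5/3) = 68/3; numerator = 1(279/2464) + 3(81/176) = 3681/2464; a_4 = (3681/2464)/(68/3) = 11043/167552

r = 2/3; a_0 = 1; a_1 = 3/8; a_2 = 81/176; a_3 = 279/2464; a_4 = 11043/167552


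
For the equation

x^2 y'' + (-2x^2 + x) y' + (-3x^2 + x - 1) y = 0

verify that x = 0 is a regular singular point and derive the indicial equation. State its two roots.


Divide by x^2 to reach normal form y'' + P_1(x) y' + P_2(x) y = 0 with P_1(x) = -2 + 1/x and P_2(x) = -3 + 1/x - 1/x^2.
x = 0 is a singular point because the y'-coefficient -2 + 1/x has a pole at x = 0 and the y-coefficient -3 + 1/x - 1/x^2 has a pole at x = 0.
It is a regular singular point because x P_1(x) = p(x) = 1 - 2x and x^2 P_2(x) = q(x) = -3x^2 + x - 1 are polynomials, hence analytic at x = 0.
p(0) = 1,  q(0) = -1.
Indicial equation: r(r-1) + p(0) r + q(0) = 0, i.e. r^2 + (p(0) - 1) r + q(0) = 0, i.e. r^2 - 1 = 0.
Discriminant: (0)^2 - 4(-1) = 4, so r = (0 ± 2)/2.
Solving: r_1 = 1, r_2 = -1.

indicial: r^2 - 1 = 0; roots r_1 = 1, r_2 = -1


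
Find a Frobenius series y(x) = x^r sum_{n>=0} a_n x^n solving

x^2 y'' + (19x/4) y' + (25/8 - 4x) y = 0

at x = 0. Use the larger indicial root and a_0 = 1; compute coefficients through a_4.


Write in Frobenius form y'' + (p(x)/x) y' + (q(x)/x^2) y = 0:
  p(x) = 19/4,  q(x) = 25/8 - 4x.
Indicial equation: r(r-1) + (19/4) r + (25/8) = 0 -> roots r_1 = -5/4, r_2 = -5/2.
Take r = r_1 = -5/4. Let y(x) = x^r sum_{n>=0} a_n x^n with a_0 = 1.
Substitute y = x^r sum a_n x^n and match x^{r+n}. The recurrence is
  D(n) a_n - 4 a_{n-1} = 0,  where D(n) = (r+n)(r+n-1) + (19/4)(r+n) + (25/8).
  a_n = 4 / D(n) * a_{n-1}.
Since the indicial polynomial factors as (r - r_1)(r - r_2), D(n) = (r_1 + n - r_1)(r_1 + n - r_2) = n(n + 5/4).
Evaluating step by step (a_0 = 1):
  n = 1: D(1) = 1(1 + 5/4) = 9/4; numerator = 4(1) = 4; a_1 = (4)/(9/4) = 16/9
  n = 2: D(2) = 2(2 + 5/4) = 13/2; numerator = 4(16/9) = 64/9; a_2 = (64/9)/(13/2) = 128/117
  n = 3: D(3) = 3(3 + 5/4) = 51/4; numerator = 4(128/117) = 512/117; a_3 = (512/117)/(51/4) = 2048/5967
  n = 4: D(4) = 4(4 + 5/4) = 21; numerator = 4(2048/5967) = 8192/5967; a_4 = (8192/5967)/(21) = 8192/125307

r = -5/4; a_0 = 1; a_1 = 16/9; a_2 = 128/117; a_3 = 2048/5967; a_4 = 8192/125307


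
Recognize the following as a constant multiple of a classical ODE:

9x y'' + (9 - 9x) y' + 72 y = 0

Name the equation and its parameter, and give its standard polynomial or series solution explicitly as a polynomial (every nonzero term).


All three coefficients share the factor 9; dividing through by 9 gives  x y'' + (1 - x) y' + 8 y = 0.
This matches the Laguerre equation x y'' + (1 - x) y' + n y = 0 with n = 8; the polynomial solution is L_8(x).
With y = sum_k a_k x^k, matching x^k gives (k+1)k a_{k+1} + (k+1) a_{k+1} - k a_k + n a_k = 0, i.e. (k+1)^2 a_{k+1} = (k - n) a_k = (k - 8) a_k. The right side vanishes at k = 8, so the series terminates at degree 8.
Standard normalization L_n(0) = 1 gives a_0 = 1. Work upward with a_{k+1} = (k - 8) a_k / (k+1)^2:
  a_1 = (0 - 8)(1) / 1^2 = -8/1 = -8
  a_2 = (1 - 8)(-8) / 2^2 = 56/4 = 14
  a_3 = (2 - 8)(14) / 3^2 = -84/9 = -28/3
  a_4 = (3 - 8)(-28/3) / 4^2 = (140/3)/16 = 35/12
  a_5 = (4 - 8)(35/12) / 5^2 = (-35/3)/25 = -7/15
  a_6 = (5 - 8)(-7/15) / 6^2 = (7/5)/36 = 7/180
  a_7 = (6 - 8)(7/180) / 7^2 = (-7/90)/49 = -1/630
  a_8 = (7 - 8)(-1/630) / 8^2 = (1/630)/64 = 1/40320
Hence L_8(x) = x^8/40320 - x^7/630 + 7 x^6/180 - 7 x^5/15 + 35 x^4/12 - 28 x^3/3 + 14 x^2 - 8 x + 1.

L_8(x); series = x^8/40320 - x^7/630 + 7 x^6/180 - 7 x^5/15 + 35 x^4/12 - 28 x^3/3 + 14 x^2 - 8 x + 1


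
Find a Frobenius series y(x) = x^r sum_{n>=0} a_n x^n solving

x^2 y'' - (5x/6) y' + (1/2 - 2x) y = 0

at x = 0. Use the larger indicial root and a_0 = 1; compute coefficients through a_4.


Write in Frobenius form y'' + (p(x)/x) y' + (q(x)/x^2) y = 0:
  p(x) = -5/6,  q(x) = 1/2 - 2x.
Indicial equation: r(r-1) + (-5/6) r + (1/2) = 0 -> roots r_1 = 3/2, r_2 = 1/3.
Take r = r_1 = 3/2. Let y(x) = x^r sum_{n>=0} a_n x^n with a_0 = 1.
Substitute y = x^r sum a_n x^n and match x^{r+n}. The recurrence is
  D(n) a_n - 2 a_{n-1} = 0,  where D(n) = (r+n)(r+n-1) + (-5/6)(r+n) + (1/2).
  a_n = 2 / D(n) * a_{n-1}.
Since the indicial polynomial factors as (r - r_1)(r - r_2), D(n) = (r_1 + n - r_1)(r_1 + n - r_2) = n(n + 7/6).
Evaluating step by step (a_0 = 1):
  n = 1: D(1) = 1(1 + 7/6) = 13/6; numerator = 2(1) = 2; a_1 = (2)/(13/6) = 12/13
  n = 2: D(2) = 2(2 + 7/6) = 19/3; numerator = 2(12/13) = 24/13; a_2 = (24/13)/(19/3) = 72/247
  n = 3: D(3) = 3(3 + 7/6) = 25/2; numerator = 2(72/247) = 144/247; a_3 = (144/247)/(25/2) = 288/6175
  n = 4: D(4) = 4(4 + 7/6) = 62/3; numerator = 2(288/6175) = 576/6175; a_4 = (576/6175)/(62/3) = 864/191425

r = 3/2; a_0 = 1; a_1 = 12/13; a_2 = 72/247; a_3 = 288/6175; a_4 = 864/191425


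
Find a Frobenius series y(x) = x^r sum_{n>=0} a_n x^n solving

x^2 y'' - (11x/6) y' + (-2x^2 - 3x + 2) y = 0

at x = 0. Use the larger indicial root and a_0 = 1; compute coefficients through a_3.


Write in Frobenius form y'' + (p(x)/x) y' + (q(x)/x^2) y = 0:
  p(x) = -11/6,  q(x) = -2x^2 - 3x + 2.
Indicial equation: r(r-1) + (-11/6) r + (2) = 0 -> roots r_1 = 3/2, r_2 = 4/3.
Take r = r_1 = 3/2. Let y(x) = x^r sum_{n>=0} a_n x^n with a_0 = 1.
Substitute y = x^r sum a_n x^n and match x^{r+n}. The recurrence is
  D(n) a_n - 3 a_{n-1} - 2 a_{n-2} = 0,  where D(n) = (r+n)(r+n-1) + (-11/6)(r+n) + (2).
  a_n = [3 a_{n-1} + 2 a_{n-2}] / D(n).
Since the indicial polynomial factors as (r - r_1)(r - r_2), D(n) = (r_1 + n - r_1)(r_1 + n - r_2) = n(n + 1/6).
Evaluating step by step (a_0 = 1):
  n = 1: D(1) = 1(1 + 1/6) = 7/6; numerator = 3(1) = 3; a_1 = (3)/(7/6) = 18/7
  n = 2: D(2) = 2(2 + 1/6) = 13/3; numerator = 3(18/7) + 2(1) = 68/7; a_2 = (68/7)/(13/3) = 204/91
  n = 3: D(3) = 3(3 + 1/6) = 19/2; numerator = 3(204/91) + 2(18/7) = 1080/91; a_3 = (1080/91)/(19/2) = 2160/1729

r = 3/2; a_0 = 1; a_1 = 18/7; a_2 = 204/91; a_3 = 2160/1729


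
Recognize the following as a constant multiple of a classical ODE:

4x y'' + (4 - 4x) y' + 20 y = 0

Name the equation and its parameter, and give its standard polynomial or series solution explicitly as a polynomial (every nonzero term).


All three coefficients share the factor 4; dividing through by 4 gives  x y'' + (1 - x) y' + 5 y = 0.
This matches the Laguerre equation x y'' + (1 - x) y' + n y = 0 with n = 5; the polynomial solution is L_5(x).
With y = sum_k a_k x^k, matching x^k gives (k+1)k a_{k+1} + (k+1) a_{k+1} - k a_k + n a_k = 0, i.e. (k+1)^2 a_{k+1} = (k - n) a_k = (k - 5) a_k. The right side vanishes at k = 5, so the series terminates at degree 5.
Standard normalization L_n(0) = 1 gives a_0 = 1. Work upward with a_{k+1} = (k - 5) a_k / (k+1)^2:
  a_1 = (0 - 5)(1) / 1^2 = -5/1 = -5
  a_2 = (1 - 5)(-5) / 2^2 = 20/4 = 5
  a_3 = (2 - 5)(5) / 3^2 = -15/9 = -5/3
  a_4 = (3 - 5)(-5/3) / 4^2 = (10/3)/16 = 5/24
  a_5 = (4 - 5)(5/24) / 5^2 = (-5/24)/25 = -1/120
Hence L_5(x) = -x^5/120 + 5 x^4/24 - 5 x^3/3 + 5 x^2 - 5 x + 1.

L_5(x); series = -x^5/120 + 5 x^4/24 - 5 x^3/3 + 5 x^2 - 5 x + 1


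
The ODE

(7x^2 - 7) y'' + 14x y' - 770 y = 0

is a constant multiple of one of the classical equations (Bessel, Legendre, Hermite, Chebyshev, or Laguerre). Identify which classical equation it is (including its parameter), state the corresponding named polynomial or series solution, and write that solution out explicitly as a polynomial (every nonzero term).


All three coefficients share the factor -7; dividing through by -7 gives  (1 - x^2) y'' - 2x y' + 110 y = 0.
This matches the Legendre equation (1 - x^2) y'' - 2x y' + n(n+1) y = 0 (note the -2x y' term) with n(n+1) = 110, so n = 10; the polynomial solution is P_10(x).
With y = sum_k a_k x^k, matching x^k gives (k+2)(k+1) a_{k+2} = [k(k+1) - n(n+1)] a_k = (k - 10)(k + 11) a_k. The right side vanishes at k = 10, so the series with the parity of 10 terminates at degree 10.
Standard normalization (P_n(1) = 1): leading coefficient (2n)!/(2^n (n!)^2) = 2432902008176640000/(1024*13168189440000) = 46189/256, so a_10 = 46189/256. Work downward with a_k = (k+1)(k+2) a_{k+2} / ((k - 10)(k + 11)):
  a_8 = (9)(10)(46189/256) / ((8 - 10)(8 + 11)) = (2078505/128)/(-38) = -109395/256
  a_6 = (7)(8)(-109395/256) / ((6 - 10)(6 + 11)) = (-765765/32)/(-68) = 45045/128
  a_4 = (5)(6)(45045/128) / ((4 - 10)(4 + 11)) = (675675/64)/(-90) = -15015/128
  a_2 = (3)(4)(-15015/128) / ((2 - 10)(2 + 11)) = (-45045/32)/(-104) = 3465/256
  a_0 = (1)(2)(3465/256) / ((0 - 10)(0 + 11)) = (3465/128)/(-110) = -63/256
Hence P_10(x) = 46189 x^10/256 - 109395 x^8/256 + 45045 x^6/128 - 15015 x^4/128 + 3465 x^2/256 - 63/256.

P_10(x); series = 46189 x^10/256 - 109395 x^8/256 + 45045 x^6/128 - 15015 x^4/128 + 3465 x^2/256 - 63/256


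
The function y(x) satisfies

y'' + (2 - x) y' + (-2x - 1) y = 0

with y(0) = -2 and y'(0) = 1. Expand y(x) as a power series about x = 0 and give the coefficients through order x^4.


Ansatz: y(x) = sum_{n>=0} a_n x^n, so y'(x) = sum_{n>=1} n a_n x^(n-1) and y''(x) = sum_{n>=2} n(n-1) a_n x^(n-2).
Substitute into P(x) y'' + Q(x) y' + R(x) y = 0 with P(x) = 1, Q(x) = 2 - x, R(x) = -2x - 1, and match powers of x.
Initial conditions: a_0 = -2, a_1 = 1.
Setting the coefficient of each power of x to zero and solving order by order (substituting the coefficients already found):
  x^0: 2 a_2 + 2 a_1 - a_0 = 0  ->  2 a_2 = -2 a_1 + a_0 = -4  ->  a_2 = -2
  x^1: 6 a_3 + 4 a_2 - 2 a_1 - 2 a_0 = 0  ->  6 a_3 = -4 a_2 + 2 a_1 + 2 a_0 = 6  ->  a_3 = 1
  x^2: 12 a_4 + 6 a_3 - 3 a_2 - 2 a_1 = 0  ->  12 a_4 = -6 a_3 + 3 a_2 + 2 a_1 = -10  ->  a_4 = -5/6
Truncated series: y(x) = -2 + x - 2 x^2 + x^3 - (5/6) x^4 + O(x^5).

a_0 = -2; a_1 = 1; a_2 = -2; a_3 = 1; a_4 = -5/6


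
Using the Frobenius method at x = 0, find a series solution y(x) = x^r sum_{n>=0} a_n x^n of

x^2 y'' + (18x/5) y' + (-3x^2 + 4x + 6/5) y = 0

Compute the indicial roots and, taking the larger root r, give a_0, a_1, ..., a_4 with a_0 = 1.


Write in Frobenius form y'' + (p(x)/x) y' + (q(x)/x^2) y = 0:
  p(x) = 18/5,  q(x) = -3x^2 + 4x + 6/5.
Indicial equation: r(r-1) + (18/5) r + (6/5) = 0 -> roots r_1 = -3/5, r_2 = -2.
Take r = r_1 = -3/5. Let y(x) = x^r sum_{n>=0} a_n x^n with a_0 = 1.
Substitute y = x^r sum a_n x^n and match x^{r+n}. The recurrence is
  D(n) a_n + 4 a_{n-1} - 3 a_{n-2} = 0,  where D(n) = (r+n)(r+n-1) + (18/5)(r+n) + (6/5).
  a_n = [-4 a_{n-1} + 3 a_{n-2}] / D(n).
Since the indicial polynomial factors as (r - r_1)(r - r_2), D(n) = (r_1 + n - r_1)(r_1 + n - r_2) = n(n + 7/5).
Evaluating step by step (a_0 = 1):
  n = 1: D(1) = 1(1 + 7/5) = 12/5; numerator = -4(1) = -4; a_1 = (-4)/(12/5) = -5/3
  n = 2: D(2) = 2(2 + 7/5) = 34/5; numerator = -4(-5/3) + 3(1) = 29/3; a_2 = (29/3)/(34/5) = 145/102
  n = 3: D(3) = 3(3 + 7/5) = 66/5; numerator = -4(145/102) + 3(-5/3) = -545/51; a_3 = (-545/51)/(66/5) = -2725/3366
  n = 4: D(4) = 4(4 + 7/5) = 108/5; numerator = -4(-2725/3366) + 3(145/102) = 25255/3366; a_4 = (25255/3366)/(108/5) = 126275/363528

r = -3/5; a_0 = 1; a_1 = -5/3; a_2 = 145/102; a_3 = -2725/3366; a_4 = 126275/363528


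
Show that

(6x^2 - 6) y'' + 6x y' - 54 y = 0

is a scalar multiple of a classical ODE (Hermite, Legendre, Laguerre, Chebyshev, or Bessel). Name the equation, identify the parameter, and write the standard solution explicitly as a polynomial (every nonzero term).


All three coefficients share the factor -6; dividing through by -6 gives  (1 - x^2) y'' - x y' + 9 y = 0.
This matches the Chebyshev equation (1 - x^2) y'' - x y' + n^2 y = 0 (note the -x y' term, not -2x y') with n^2 = 9, so n = 3; the polynomial solution is T_3(x).
With y = sum_k a_k x^k, matching x^k gives (k+2)(k+1) a_{k+2} = (k^2 - n^2) a_k = (k - 3)(k + 3) a_k. The right side vanishes at k = 3, so the series with the parity of 3 terminates at degree 3.
Standard normalization: leading coefficient of T_n is 2^(n-1), so a_3 = 2^2 = 4. Work downward with a_k = (k+1)(k+2) a_{k+2} / ((k - 3)(k + 3)):
  a_1 = (2)(3)(4) / ((1 - 3)(1 + 3)) = 24/(-8) = -3
Hence T_3(x) = 4 x^3 - 3 x.

T_3(x); series = 4 x^3 - 3 x


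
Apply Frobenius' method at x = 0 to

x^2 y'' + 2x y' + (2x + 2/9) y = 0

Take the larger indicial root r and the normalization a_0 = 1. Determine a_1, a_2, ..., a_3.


Write in Frobenius form y'' + (p(x)/x) y' + (q(x)/x^2) y = 0:
  p(x) = 2,  q(x) = 2x + 2/9.
Indicial equation: r(r-1) + (2) r + (2/9) = 0 -> roots r_1 = -1/3, r_2 = -2/3.
Take r = r_1 = -1/3. Let y(x) = x^r sum_{n>=0} a_n x^n with a_0 = 1.
Substitute y = x^r sum a_n x^n and match x^{r+n}. The recurrence is
  D(n) a_n + 2 a_{n-1} = 0,  where D(n) = (r+n)(r+n-1) + (2)(r+n) + (2/9).
  a_n = -2 / D(n) * a_{n-1}.
Since the indicial polynomial factors as (r - r_1)(r - r_2), D(n) = (r_1 + n - r_1)(r_1 + n - r_2) = n(n + 1/3).
Evaluating step by step (a_0 = 1):
  n = 1: D(1) = 1(1 + 1/3) = 4/3; numerator = -2(1) = -2; a_1 = (-2)/(4/3) = -3/2
  n = 2: D(2) = 2(2 + 1/3) = 14/3; numerator = -2(-3/2) = 3; a_2 = (3)/(14/3) = 9/14
  n = 3: D(3) = 3(3 + 1/3) = 10; numerator = -2(9/14) = -9/7; a_3 = (-9/7)/(10) = -9/70

r = -1/3; a_0 = 1; a_1 = -3/2; a_2 = 9/14; a_3 = -9/70


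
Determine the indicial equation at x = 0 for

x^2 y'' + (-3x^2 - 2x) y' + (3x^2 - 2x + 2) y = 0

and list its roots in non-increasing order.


Divide by x^2 to reach normal form y'' + P_1(x) y' + P_2(x) y = 0 with P_1(x) = -3 - 2/x and P_2(x) = 3 - 2/x + 2/x^2.
x = 0 is a singular point because the y'-coefficient -3 - 2/x has a pole at x = 0 and the y-coefficient 3 - 2/x + 2/x^2 has a pole at x = 0.
It is a regular singular point because x P_1(x) = p(x) = -3x - 2 and x^2 P_2(x) = q(x) = 3x^2 - 2x + 2 are polynomials, hence analytic at x = 0.
p(0) = -2,  q(0) = 2.
Indicial equation: r(r-1) + p(0) r + q(0) = 0, i.e. r^2 + (p(0) - 1) r + q(0) = 0, i.e. r^2 - 3 r + 2 = 0.
Discriminant: (-3)^2 - 4(2) = 1, so r = (3 ± 1)/2.
Solving: r_1 = 2, r_2 = 1.

indicial: r^2 - 3 r + 2 = 0; roots r_1 = 2, r_2 = 1
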